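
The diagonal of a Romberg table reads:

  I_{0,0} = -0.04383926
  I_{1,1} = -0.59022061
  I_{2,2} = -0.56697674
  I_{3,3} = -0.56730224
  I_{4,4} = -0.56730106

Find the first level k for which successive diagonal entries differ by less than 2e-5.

k = 4

|I_{1,1} − I_{0,0}| = 0.54638135 ≥ 2e-5
|I_{2,2} − I_{1,1}| = 0.02324387 ≥ 2e-5
|I_{3,3} − I_{2,2}| = 0.00032550 ≥ 2e-5
|I_{4,4} − I_{3,3}| = 0.00000118 < 2e-5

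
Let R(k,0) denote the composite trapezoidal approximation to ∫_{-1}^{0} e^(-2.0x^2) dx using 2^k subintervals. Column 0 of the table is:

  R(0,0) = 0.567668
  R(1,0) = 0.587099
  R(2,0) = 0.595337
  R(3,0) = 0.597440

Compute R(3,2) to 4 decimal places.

Richardson extrapolation on the trapezoidal column (denominator 4−1=3):
R(2,1) = (4·0.595337 − 0.587099) / 3 = 0.598083
R(3,1) = (4·0.597440 − 0.595337) / 3 = 0.598141
R(3,2) = 0.598141 + (0.598141 − 0.598083)/15 = 0.598145

0.5981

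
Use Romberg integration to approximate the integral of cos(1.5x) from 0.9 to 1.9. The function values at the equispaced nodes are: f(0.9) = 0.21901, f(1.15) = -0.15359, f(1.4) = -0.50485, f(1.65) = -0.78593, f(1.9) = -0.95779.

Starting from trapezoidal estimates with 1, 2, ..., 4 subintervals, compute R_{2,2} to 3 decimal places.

R_{0,0} (trapezoid, 1 panel, h=1.0000): -0.36939
R_{1,0} (trapezoid, 2 panels, h=0.5000): -0.43712
R_{2,0} (trapezoid, 4 panels, h=0.2500): -0.45344
R_{1,1} = -0.43712 + (-0.43712 − (-0.36939))/3 = -0.45970
R_{2,1} = -0.45344 + (-0.45344 − (-0.43712))/3 = -0.45888
R_{2,2} = -0.45888 + (-0.45888 − (-0.45970))/15 = -0.45883

-0.459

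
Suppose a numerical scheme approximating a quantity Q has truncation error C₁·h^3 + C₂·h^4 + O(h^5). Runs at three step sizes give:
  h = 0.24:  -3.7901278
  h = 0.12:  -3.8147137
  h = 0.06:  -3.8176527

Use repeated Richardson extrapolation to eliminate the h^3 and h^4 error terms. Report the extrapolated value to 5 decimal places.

First eliminate the h^3 term (factor 2^3 = 8):
  B₁ = (8·(-3.8147137) − (-3.7901278))/7 = -3.8182260
  B₂ = (8·(-3.8176527) − (-3.8147137))/7 = -3.8180726
Then eliminate the h^4 term (factor 2^4 = 16):
  (16·(-3.8180726) − (-3.8182260))/15 = -3.8180624

-3.81806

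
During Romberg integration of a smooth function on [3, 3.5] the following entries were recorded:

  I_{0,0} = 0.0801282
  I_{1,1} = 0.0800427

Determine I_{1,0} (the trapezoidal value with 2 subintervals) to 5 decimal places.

From I_{1,1} = (4·I_{1,0} − I_{0,0})/3, solve for I_{1,0}:
4·I_{1,0} = 3·0.0800427 + 0.0801282 = 0.3202563
I_{1,0} = 0.0800641

0.08006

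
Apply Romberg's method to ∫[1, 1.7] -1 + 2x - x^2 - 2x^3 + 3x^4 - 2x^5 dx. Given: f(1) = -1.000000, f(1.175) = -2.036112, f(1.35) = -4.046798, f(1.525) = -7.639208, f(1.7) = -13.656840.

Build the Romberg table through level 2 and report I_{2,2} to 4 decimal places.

I_{0,0} (trapezoid, 1 panel, h=0.7000): -5.129894
I_{1,0} (trapezoid, 2 panels, h=0.3500): -3.981326
I_{2,0} (trapezoid, 4 panels, h=0.1750): -3.683844
I_{1,1} = -3.981326 + (-3.981326 − (-5.129894))/3 = -3.598470
I_{2,1} = -3.683844 + (-3.683844 − (-3.981326))/3 = -3.584683
I_{2,2} = -3.584683 + (-3.584683 − (-3.598470))/15 = -3.583764

-3.5838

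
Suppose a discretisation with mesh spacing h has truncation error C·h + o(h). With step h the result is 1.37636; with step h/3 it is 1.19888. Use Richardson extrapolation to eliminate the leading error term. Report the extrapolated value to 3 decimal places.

1.110

Extrapolated value = (3·A(h/3) − A(h)) / (3 − 1)
= (3·1.19888 − 1.37636) / 2
= 2.22028 / 2 = 1.11014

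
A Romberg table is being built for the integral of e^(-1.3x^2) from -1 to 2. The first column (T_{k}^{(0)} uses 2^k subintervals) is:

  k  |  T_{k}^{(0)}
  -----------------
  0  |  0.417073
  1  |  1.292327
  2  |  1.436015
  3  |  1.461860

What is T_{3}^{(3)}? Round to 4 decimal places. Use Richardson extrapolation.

Richardson extrapolation on the trapezoidal column (denominator 4−1=3):
T_{1}^{(1)} = (4·1.292327 − 0.417073) / 3 = 1.584078
T_{2}^{(1)} = (4·1.436015 − 1.292327) / 3 = 1.483911
T_{3}^{(1)} = 1.461860 + (1.461860 − 1.436015)/3 = 1.470475
T_{2}^{(2)} = (16·1.483911 − 1.584078) / 15 = 1.477233
T_{3}^{(2)} = 1.470475 + (1.470475 − 1.483911)/15 = 1.469579
T_{3}^{(3)} = 1.469579 + (1.469579 − 1.477233)/63 = 1.469458

1.4695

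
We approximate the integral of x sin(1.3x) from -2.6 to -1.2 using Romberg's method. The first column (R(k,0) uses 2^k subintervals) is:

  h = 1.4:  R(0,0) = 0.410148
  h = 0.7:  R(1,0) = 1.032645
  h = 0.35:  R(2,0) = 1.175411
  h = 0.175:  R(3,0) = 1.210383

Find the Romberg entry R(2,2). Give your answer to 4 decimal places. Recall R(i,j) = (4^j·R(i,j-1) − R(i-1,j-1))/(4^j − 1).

Richardson extrapolation on the trapezoidal column (denominator 4−1=3):
R(1,1) = (4·1.032645 − 0.410148) / 3 = 1.240144
R(2,1) = 1.175411 + (1.175411 − 1.032645)/3 = 1.223000
R(2,2) = (16·1.223000 − 1.240144) / 15 = 1.221857
(Column j=1 coincides with Simpson's rule on the same nodes.)

1.2219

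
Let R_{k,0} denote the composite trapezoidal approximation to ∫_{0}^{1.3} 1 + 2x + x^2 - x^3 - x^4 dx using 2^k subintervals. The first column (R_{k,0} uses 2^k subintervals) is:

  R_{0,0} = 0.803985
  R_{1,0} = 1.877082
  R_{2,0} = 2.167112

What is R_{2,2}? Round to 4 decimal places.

R_{1,1} = 1.877082 + (1.877082 − 0.803985)/3 = 2.234781
R_{2,1} = 2.167112 + (2.167112 − 1.877082)/3 = 2.263789
R_{2,2} = (16·2.263789 − 2.234781) / 15 = 2.265723

2.2657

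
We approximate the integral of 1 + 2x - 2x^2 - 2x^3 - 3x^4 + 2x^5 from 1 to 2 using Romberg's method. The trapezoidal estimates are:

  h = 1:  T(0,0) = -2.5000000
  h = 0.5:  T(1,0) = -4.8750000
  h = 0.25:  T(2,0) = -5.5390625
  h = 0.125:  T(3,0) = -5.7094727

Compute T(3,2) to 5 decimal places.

Richardson extrapolation on the trapezoidal column (denominator 4−1=3):
T(2,1) = -5.5390625 + (-5.5390625 − (-4.8750000))/3 = -5.7604167
T(3,1) = -5.7094727 + (-5.7094727 − (-5.5390625))/3 = -5.7662761
T(3,2) = -5.7662761 + (-5.7662761 − (-5.7604167))/15 = -5.7666667
(Column j=1 coincides with Simpson's rule on the same nodes.)

-5.76667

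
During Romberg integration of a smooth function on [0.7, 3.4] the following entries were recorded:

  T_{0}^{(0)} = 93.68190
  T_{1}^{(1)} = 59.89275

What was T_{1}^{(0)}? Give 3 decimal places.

68.340

From T_{1}^{(1)} = (4·T_{1}^{(0)} − T_{0}^{(0)})/3, solve for T_{1}^{(0)}:
4·T_{1}^{(0)} = 3·59.89275 + 93.68190 = 273.36015
T_{1}^{(0)} = 68.34004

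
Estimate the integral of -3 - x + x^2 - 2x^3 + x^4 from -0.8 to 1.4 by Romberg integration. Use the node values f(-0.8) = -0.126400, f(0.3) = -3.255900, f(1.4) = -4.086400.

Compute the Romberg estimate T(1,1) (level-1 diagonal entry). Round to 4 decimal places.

-6.3200

T(0,0) (trapezoid, 1 panel, h=2.2000): -4.634080
T(1,0) (trapezoid, 2 panels, h=1.1000): -5.898530
T(1,1) = -5.898530 + (-5.898530 − (-4.634080))/3 = -6.320013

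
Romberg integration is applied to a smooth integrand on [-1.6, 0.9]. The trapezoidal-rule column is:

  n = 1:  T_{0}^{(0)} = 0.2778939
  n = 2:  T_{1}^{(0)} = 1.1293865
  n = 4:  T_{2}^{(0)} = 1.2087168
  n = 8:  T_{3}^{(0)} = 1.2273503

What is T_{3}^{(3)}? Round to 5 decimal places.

Richardson extrapolation on the trapezoidal column (denominator 4−1=3):
T_{1}^{(1)} = 1.1293865 + (1.1293865 − 0.2778939)/3 = 1.4132174
T_{2}^{(1)} = (4·1.2087168 − 1.1293865) / 3 = 1.2351602
T_{3}^{(1)} = (4·1.2273503 − 1.2087168) / 3 = 1.2335615
T_{2}^{(2)} = (16·1.2351602 − 1.4132174) / 15 = 1.2232897
T_{3}^{(2)} = 1.2335615 + (1.2335615 − 1.2351602)/15 = 1.2334549
T_{3}^{(3)} = 1.2334549 + (1.2334549 − 1.2232897)/63 = 1.2336163

1.23362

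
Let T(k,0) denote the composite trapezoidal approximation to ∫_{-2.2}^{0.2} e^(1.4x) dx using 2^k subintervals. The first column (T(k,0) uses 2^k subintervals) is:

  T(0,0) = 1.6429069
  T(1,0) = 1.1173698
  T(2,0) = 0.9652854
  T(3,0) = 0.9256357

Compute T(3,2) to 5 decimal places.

T(2,1) = 0.9652854 + (0.9652854 − 1.1173698)/3 = 0.9145906
T(3,1) = (4·0.9256357 − 0.9652854) / 3 = 0.9124191
T(3,2) = 0.9124191 + (0.9124191 − 0.9145906)/15 = 0.9122743

0.91227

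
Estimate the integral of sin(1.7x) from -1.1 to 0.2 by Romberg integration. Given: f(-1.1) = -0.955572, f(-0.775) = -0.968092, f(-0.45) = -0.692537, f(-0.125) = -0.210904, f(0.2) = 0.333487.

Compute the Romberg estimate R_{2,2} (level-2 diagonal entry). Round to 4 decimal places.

-0.7279

R_{0,0} (trapezoid, 1 panel, h=1.3000): -0.404355
R_{1,0} (trapezoid, 2 panels, h=0.6500): -0.652327
R_{2,0} (trapezoid, 4 panels, h=0.3250): -0.709337
R_{1,1} = -0.652327 + (-0.652327 − (-0.404355))/3 = -0.734984
R_{2,1} = -0.709337 + (-0.709337 − (-0.652327))/3 = -0.728340
R_{2,2} = -0.728340 + (-0.728340 − (-0.734984))/15 = -0.727897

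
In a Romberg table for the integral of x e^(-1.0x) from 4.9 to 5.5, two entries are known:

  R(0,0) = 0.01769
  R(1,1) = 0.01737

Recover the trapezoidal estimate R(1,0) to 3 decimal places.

From R(1,1) = (4·R(1,0) − R(0,0))/3, solve for R(1,0):
4·R(1,0) = 3·0.01737 + 0.01769 = 0.06980
R(1,0) = 0.01745

0.017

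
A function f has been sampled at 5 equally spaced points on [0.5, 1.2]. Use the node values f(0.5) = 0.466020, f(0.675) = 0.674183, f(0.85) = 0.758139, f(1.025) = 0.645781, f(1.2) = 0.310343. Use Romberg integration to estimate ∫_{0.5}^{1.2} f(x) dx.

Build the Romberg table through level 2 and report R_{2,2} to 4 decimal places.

0.4416

R_{0,0} (trapezoid, 1 panel, h=0.7000): 0.271727
R_{1,0} (trapezoid, 2 panels, h=0.3500): 0.401212
R_{2,0} (trapezoid, 4 panels, h=0.1750): 0.431600
R_{1,1} = 0.401212 + (0.401212 − 0.271727)/3 = 0.444374
R_{2,1} = 0.431600 + (0.431600 − 0.401212)/3 = 0.441729
R_{2,2} = 0.441729 + (0.441729 − 0.444374)/15 = 0.441553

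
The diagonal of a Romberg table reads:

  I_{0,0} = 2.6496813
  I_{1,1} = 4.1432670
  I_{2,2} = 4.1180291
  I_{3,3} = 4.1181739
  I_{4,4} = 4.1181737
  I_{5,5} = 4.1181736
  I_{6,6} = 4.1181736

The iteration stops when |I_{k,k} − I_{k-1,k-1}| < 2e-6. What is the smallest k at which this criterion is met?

|I_{1,1} − I_{0,0}| = 1.4935857 ≥ 2e-6
|I_{2,2} − I_{1,1}| = 0.0252379 ≥ 2e-6
|I_{3,3} − I_{2,2}| = 0.0001448 ≥ 2e-6
|I_{4,4} − I_{3,3}| = 0.0000002 < 2e-6

k = 4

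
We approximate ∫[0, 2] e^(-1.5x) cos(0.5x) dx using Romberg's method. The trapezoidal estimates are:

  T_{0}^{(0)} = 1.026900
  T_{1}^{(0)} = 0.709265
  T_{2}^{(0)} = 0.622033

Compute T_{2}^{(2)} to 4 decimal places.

Richardson extrapolation on the trapezoidal column (denominator 4−1=3):
T_{1}^{(1)} = 0.709265 + (0.709265 − 1.026900)/3 = 0.603387
T_{2}^{(1)} = 0.622033 + (0.622033 − 0.709265)/3 = 0.592956
T_{2}^{(2)} = 0.592956 + (0.592956 − 0.603387)/15 = 0.592261
(Column j=1 coincides with Simpson's rule on the same nodes.)

0.5923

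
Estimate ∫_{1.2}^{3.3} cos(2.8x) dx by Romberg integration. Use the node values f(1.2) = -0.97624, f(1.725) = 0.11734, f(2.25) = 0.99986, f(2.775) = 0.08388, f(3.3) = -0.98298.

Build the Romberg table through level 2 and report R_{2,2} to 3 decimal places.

R_{0,0} (trapezoid, 1 panel, h=2.1000): -2.05718
R_{1,0} (trapezoid, 2 panels, h=1.0500): 0.02126
R_{2,0} (trapezoid, 4 panels, h=0.5250): 0.11627
R_{1,1} = 0.02126 + (0.02126 − (-2.05718))/3 = 0.71407
R_{2,1} = 0.11627 + (0.11627 − 0.02126)/3 = 0.14794
R_{2,2} = 0.14794 + (0.14794 − 0.71407)/15 = 0.11020

0.110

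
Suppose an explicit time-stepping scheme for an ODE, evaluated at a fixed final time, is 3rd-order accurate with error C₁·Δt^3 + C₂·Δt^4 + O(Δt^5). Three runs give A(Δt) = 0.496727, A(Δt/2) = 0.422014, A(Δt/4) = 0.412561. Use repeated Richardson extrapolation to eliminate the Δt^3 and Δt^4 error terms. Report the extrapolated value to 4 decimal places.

First eliminate the Δt^3 term (factor 2^3 = 8):
  B₁ = (8·0.422014 − 0.496727)/7 = 0.411341
  B₂ = (8·0.412561 − 0.422014)/7 = 0.411211
Then eliminate the Δt^4 term (factor 2^4 = 16):
  (16·0.411211 − 0.411341)/15 = 0.411202

0.4112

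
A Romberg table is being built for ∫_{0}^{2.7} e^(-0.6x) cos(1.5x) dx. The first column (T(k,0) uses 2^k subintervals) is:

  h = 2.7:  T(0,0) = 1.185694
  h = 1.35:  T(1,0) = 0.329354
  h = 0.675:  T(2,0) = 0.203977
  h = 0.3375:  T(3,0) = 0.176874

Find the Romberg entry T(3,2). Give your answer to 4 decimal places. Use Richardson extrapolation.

Richardson extrapolation on the trapezoidal column (denominator 4−1=3):
T(2,1) = (4·0.203977 − 0.329354) / 3 = 0.162185
T(3,1) = 0.176874 + (0.176874 − 0.203977)/3 = 0.167840
T(3,2) = 0.167840 + (0.167840 − 0.162185)/15 = 0.168217
(Column j=1 coincides with Simpson's rule on the same nodes.)

0.1682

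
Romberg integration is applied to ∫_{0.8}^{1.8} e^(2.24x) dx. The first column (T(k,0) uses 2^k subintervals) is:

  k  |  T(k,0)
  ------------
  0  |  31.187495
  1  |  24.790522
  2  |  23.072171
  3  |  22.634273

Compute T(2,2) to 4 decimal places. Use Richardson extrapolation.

22.4888

T(1,1) = 24.790522 + (24.790522 − 31.187495)/3 = 22.658198
T(2,1) = (4·23.072171 − 24.790522) / 3 = 22.499387
T(2,2) = (16·22.499387 − 22.658198) / 15 = 22.488800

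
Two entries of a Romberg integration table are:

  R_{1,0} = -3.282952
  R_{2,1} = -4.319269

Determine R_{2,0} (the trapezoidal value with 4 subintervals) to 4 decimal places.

-4.0602

From R_{2,1} = (4·R_{2,0} − R_{1,0})/3, solve for R_{2,0}:
4·R_{2,0} = 3·(-4.319269) + (-3.282952) = -16.240759
R_{2,0} = -4.060190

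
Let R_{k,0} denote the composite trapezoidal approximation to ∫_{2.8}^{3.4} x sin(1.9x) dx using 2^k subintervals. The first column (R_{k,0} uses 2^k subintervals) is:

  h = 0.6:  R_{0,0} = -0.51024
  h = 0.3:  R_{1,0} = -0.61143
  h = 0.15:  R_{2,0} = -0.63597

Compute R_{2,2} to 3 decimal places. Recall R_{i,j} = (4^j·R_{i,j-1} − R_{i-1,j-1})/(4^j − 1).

-0.644

Richardson extrapolation on the trapezoidal column (denominator 4−1=3):
R_{1,1} = (4·(-0.61143) − (-0.51024)) / 3 = -0.64516
R_{2,1} = (4·(-0.63597) − (-0.61143)) / 3 = -0.64415
R_{2,2} = (16·(-0.64415) − (-0.64516)) / 15 = -0.64408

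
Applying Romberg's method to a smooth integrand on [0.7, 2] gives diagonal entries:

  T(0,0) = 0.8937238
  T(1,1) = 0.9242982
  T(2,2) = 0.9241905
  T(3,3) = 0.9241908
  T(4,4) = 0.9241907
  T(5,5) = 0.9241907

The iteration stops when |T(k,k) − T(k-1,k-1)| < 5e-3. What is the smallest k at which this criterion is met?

|T(1,1) − T(0,0)| = 0.0305744 ≥ 5e-3
|T(2,2) − T(1,1)| = 0.0001077 < 5e-3

k = 2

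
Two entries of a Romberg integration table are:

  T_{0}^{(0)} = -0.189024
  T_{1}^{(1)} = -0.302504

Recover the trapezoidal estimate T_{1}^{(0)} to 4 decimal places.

From T_{1}^{(1)} = (4·T_{1}^{(0)} − T_{0}^{(0)})/3, solve for T_{1}^{(0)}:
4·T_{1}^{(0)} = 3·(-0.302504) + (-0.189024) = -1.096536
T_{1}^{(0)} = -0.274134

-0.2741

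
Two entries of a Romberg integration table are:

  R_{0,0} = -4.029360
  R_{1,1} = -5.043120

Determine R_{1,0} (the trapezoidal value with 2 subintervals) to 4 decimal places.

-4.7897

From R_{1,1} = (4·R_{1,0} − R_{0,0})/3, solve for R_{1,0}:
4·R_{1,0} = 3·(-5.043120) + (-4.029360) = -19.158720
R_{1,0} = -4.789680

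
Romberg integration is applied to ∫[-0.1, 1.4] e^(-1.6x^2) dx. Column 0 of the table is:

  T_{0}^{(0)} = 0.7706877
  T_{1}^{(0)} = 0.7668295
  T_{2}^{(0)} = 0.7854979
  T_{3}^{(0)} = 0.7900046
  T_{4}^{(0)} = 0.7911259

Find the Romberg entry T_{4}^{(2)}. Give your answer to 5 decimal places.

Richardson extrapolation on the trapezoidal column (denominator 4−1=3):
T_{3}^{(1)} = (4·0.7900046 − 0.7854979) / 3 = 0.7915068
T_{4}^{(1)} = 0.7911259 + (0.7911259 − 0.7900046)/3 = 0.7914997
T_{4}^{(2)} = (16·0.7914997 − 0.7915068) / 15 = 0.7914992

0.79150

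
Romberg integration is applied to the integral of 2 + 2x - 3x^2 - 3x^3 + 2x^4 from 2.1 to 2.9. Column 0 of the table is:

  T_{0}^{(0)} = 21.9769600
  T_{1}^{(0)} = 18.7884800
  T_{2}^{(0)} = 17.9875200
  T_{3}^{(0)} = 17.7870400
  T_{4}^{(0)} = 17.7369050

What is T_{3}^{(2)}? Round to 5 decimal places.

17.72019

T_{2}^{(1)} = (4·17.9875200 − 18.7884800) / 3 = 17.7205333
T_{3}^{(1)} = (4·17.7870400 − 17.9875200) / 3 = 17.7202133
T_{3}^{(2)} = (16·17.7202133 − 17.7205333) / 15 = 17.7201920
(Column j=1 coincides with Simpson's rule on the same nodes.)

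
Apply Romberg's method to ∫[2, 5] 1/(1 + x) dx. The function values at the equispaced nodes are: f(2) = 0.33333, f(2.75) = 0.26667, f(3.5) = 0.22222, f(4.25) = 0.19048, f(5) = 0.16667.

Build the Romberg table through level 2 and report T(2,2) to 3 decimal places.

T(0,0) (trapezoid, 1 panel, h=3.0000): 0.75000
T(1,0) (trapezoid, 2 panels, h=1.5000): 0.70833
T(2,0) (trapezoid, 4 panels, h=0.7500): 0.69703
T(1,1) = 0.70833 + (0.70833 − 0.75000)/3 = 0.69444
T(2,1) = 0.69703 + (0.69703 − 0.70833)/3 = 0.69326
T(2,2) = 0.69326 + (0.69326 − 0.69444)/15 = 0.69318

0.693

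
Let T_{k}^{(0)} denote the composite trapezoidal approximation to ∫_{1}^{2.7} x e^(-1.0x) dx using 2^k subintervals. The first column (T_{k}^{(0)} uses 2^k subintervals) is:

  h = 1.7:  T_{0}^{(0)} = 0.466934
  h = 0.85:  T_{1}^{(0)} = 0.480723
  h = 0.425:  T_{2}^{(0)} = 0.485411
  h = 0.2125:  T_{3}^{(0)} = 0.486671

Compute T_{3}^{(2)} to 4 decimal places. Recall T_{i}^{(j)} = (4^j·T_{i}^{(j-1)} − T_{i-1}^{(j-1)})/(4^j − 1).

T_{2}^{(1)} = (4·0.485411 − 0.480723) / 3 = 0.486974
T_{3}^{(1)} = (4·0.486671 − 0.485411) / 3 = 0.487091
T_{3}^{(2)} = 0.487091 + (0.487091 − 0.486974)/15 = 0.487099

0.4871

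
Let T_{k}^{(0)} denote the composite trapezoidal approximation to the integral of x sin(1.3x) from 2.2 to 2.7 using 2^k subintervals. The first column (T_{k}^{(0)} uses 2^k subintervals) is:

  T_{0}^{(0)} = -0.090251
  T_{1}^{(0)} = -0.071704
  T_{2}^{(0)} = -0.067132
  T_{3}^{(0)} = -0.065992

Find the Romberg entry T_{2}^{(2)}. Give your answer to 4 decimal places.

-0.0656

Richardson extrapolation on the trapezoidal column (denominator 4−1=3):
T_{1}^{(1)} = (4·(-0.071704) − (-0.090251)) / 3 = -0.065522
T_{2}^{(1)} = -0.067132 + (-0.067132 − (-0.071704))/3 = -0.065608
T_{2}^{(2)} = -0.065608 + (-0.065608 − (-0.065522))/15 = -0.065614
(Column j=1 coincides with Simpson's rule on the same nodes.)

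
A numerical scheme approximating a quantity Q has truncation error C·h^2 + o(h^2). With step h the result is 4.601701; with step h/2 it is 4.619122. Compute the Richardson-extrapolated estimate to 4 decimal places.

Extrapolated value = (4·A(h/2) − A(h)) / (4 − 1)
= (4·4.619122 − 4.601701) / 3
= 13.874787 / 3 = 4.624929

4.6249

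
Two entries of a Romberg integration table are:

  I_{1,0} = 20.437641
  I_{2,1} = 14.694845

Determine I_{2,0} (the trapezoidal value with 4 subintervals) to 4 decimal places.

From I_{2,1} = (4·I_{2,0} − I_{1,0})/3, solve for I_{2,0}:
4·I_{2,0} = 3·14.694845 + 20.437641 = 64.522176
I_{2,0} = 16.130544

16.1305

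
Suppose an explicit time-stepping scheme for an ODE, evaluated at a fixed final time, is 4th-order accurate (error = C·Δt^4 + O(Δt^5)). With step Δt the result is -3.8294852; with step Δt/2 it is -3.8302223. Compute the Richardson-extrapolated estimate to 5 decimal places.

-3.83027

Extrapolated value = (16·A(Δt/2) − A(Δt)) / (16 − 1)
= (16·(-3.8302223) − (-3.8294852)) / 15
= -57.4540716 / 15 = -3.8302714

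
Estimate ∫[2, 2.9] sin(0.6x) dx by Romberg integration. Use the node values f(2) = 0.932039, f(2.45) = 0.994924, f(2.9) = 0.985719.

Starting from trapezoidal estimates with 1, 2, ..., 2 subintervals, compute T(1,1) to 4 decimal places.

0.8846

T(0,0) (trapezoid, 1 panel, h=0.9000): 0.862991
T(1,0) (trapezoid, 2 panels, h=0.4500): 0.879211
T(1,1) = 0.879211 + (0.879211 − 0.862991)/3 = 0.884618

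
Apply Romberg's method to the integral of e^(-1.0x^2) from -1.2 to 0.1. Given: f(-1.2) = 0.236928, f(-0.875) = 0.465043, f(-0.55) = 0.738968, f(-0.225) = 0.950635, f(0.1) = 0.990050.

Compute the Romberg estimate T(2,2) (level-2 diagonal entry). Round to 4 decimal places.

T(0,0) (trapezoid, 1 panel, h=1.3000): 0.797536
T(1,0) (trapezoid, 2 panels, h=0.6500): 0.879097
T(2,0) (trapezoid, 4 panels, h=0.3250): 0.899644
T(1,1) = 0.879097 + (0.879097 − 0.797536)/3 = 0.906284
T(2,1) = 0.899644 + (0.899644 − 0.879097)/3 = 0.906493
T(2,2) = 0.906493 + (0.906493 − 0.906284)/15 = 0.906507

0.9065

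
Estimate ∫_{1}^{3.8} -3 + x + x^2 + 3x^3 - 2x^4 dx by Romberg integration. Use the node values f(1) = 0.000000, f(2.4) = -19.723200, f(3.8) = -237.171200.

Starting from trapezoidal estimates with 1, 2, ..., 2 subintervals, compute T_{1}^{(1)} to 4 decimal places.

-147.4965

T_{0}^{(0)} (trapezoid, 1 panel, h=2.8000): -332.039680
T_{1}^{(0)} (trapezoid, 2 panels, h=1.4000): -193.632320
T_{1}^{(1)} = -193.632320 + (-193.632320 − (-332.039680))/3 = -147.496533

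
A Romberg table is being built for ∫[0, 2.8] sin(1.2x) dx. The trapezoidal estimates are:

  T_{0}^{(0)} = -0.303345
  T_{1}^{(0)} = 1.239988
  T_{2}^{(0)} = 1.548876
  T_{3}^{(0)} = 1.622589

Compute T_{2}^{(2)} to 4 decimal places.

T_{1}^{(1)} = (4·1.239988 − (-0.303345)) / 3 = 1.754432
T_{2}^{(1)} = 1.548876 + (1.548876 − 1.239988)/3 = 1.651839
T_{2}^{(2)} = (16·1.651839 − 1.754432) / 15 = 1.644999

1.6450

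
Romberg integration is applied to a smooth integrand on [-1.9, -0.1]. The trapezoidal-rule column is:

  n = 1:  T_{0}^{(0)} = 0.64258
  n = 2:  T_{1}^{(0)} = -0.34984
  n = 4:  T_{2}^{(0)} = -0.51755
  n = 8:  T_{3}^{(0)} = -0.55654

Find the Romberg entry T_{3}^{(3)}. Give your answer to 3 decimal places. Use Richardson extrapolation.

-0.569

T_{1}^{(1)} = -0.34984 + (-0.34984 − 0.64258)/3 = -0.68065
T_{2}^{(1)} = -0.51755 + (-0.51755 − (-0.34984))/3 = -0.57345
T_{3}^{(1)} = (4·(-0.55654) − (-0.51755)) / 3 = -0.56954
T_{2}^{(2)} = -0.57345 + (-0.57345 − (-0.68065))/15 = -0.56630
T_{3}^{(2)} = (16·(-0.56954) − (-0.57345)) / 15 = -0.56928
T_{3}^{(3)} = (64·(-0.56928) − (-0.56630)) / 63 = -0.56933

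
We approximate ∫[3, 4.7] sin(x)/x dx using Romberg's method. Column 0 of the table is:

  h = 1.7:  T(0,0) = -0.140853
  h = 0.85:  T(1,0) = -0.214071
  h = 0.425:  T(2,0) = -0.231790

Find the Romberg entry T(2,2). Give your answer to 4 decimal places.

-0.2376

Richardson extrapolation on the trapezoidal column (denominator 4−1=3):
T(1,1) = -0.214071 + (-0.214071 − (-0.140853))/3 = -0.238477
T(2,1) = (4·(-0.231790) − (-0.214071)) / 3 = -0.237696
T(2,2) = (16·(-0.237696) − (-0.238477)) / 15 = -0.237644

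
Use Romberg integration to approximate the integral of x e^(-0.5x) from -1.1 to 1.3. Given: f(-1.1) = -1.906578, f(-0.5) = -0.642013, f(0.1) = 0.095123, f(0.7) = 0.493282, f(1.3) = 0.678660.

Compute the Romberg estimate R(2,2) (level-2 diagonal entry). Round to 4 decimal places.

R(0,0) (trapezoid, 1 panel, h=2.4000): -1.473502
R(1,0) (trapezoid, 2 panels, h=1.2000): -0.622603
R(2,0) (trapezoid, 4 panels, h=0.6000): -0.400540
R(1,1) = -0.622603 + (-0.622603 − (-1.473502))/3 = -0.338970
R(2,1) = -0.400540 + (-0.400540 − (-0.622603))/3 = -0.326519
R(2,2) = -0.326519 + (-0.326519 − (-0.338970))/15 = -0.325689

-0.3257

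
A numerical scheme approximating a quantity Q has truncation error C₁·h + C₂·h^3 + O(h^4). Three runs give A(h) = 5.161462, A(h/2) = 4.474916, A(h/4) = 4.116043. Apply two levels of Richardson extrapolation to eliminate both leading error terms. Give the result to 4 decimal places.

3.7527

First eliminate the h term (factor 2^1 = 2):
  B₁ = (2·4.474916 − 5.161462)/1 = 3.788370
  B₂ = (2·4.116043 − 4.474916)/1 = 3.757170
Then eliminate the h^3 term (factor 2^3 = 8):
  (8·3.757170 − 3.788370)/7 = 3.752713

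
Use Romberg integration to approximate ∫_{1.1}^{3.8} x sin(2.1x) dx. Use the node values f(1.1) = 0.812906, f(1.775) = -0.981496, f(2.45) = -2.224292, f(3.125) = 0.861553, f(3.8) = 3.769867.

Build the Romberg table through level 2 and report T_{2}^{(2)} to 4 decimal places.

T_{0}^{(0)} (trapezoid, 1 panel, h=2.7000): 6.186744
T_{1}^{(0)} (trapezoid, 2 panels, h=1.3500): 0.090578
T_{2}^{(0)} (trapezoid, 4 panels, h=0.6750): -0.035673
T_{1}^{(1)} = 0.090578 + (0.090578 − 6.186744)/3 = -1.941477
T_{2}^{(1)} = -0.035673 + (-0.035673 − 0.090578)/3 = -0.077757
T_{2}^{(2)} = -0.077757 + (-0.077757 − (-1.941477))/15 = 0.046491

0.0465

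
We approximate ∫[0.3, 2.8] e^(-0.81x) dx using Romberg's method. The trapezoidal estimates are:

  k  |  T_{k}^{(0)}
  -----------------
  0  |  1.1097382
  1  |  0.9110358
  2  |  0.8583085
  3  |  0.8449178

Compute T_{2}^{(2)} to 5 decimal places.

0.84046

Richardson extrapolation on the trapezoidal column (denominator 4−1=3):
T_{1}^{(1)} = 0.9110358 + (0.9110358 − 1.1097382)/3 = 0.8448017
T_{2}^{(1)} = (4·0.8583085 − 0.9110358) / 3 = 0.8407327
T_{2}^{(2)} = 0.8407327 + (0.8407327 − 0.8448017)/15 = 0.8404614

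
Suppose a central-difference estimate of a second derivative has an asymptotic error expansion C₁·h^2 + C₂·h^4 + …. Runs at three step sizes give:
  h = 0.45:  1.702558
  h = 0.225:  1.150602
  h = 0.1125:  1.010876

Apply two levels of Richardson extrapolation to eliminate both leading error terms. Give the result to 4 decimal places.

First eliminate the h^2 term (factor 2^2 = 4):
  B₁ = (4·1.150602 − 1.702558)/3 = 0.966617
  B₂ = (4·1.010876 − 1.150602)/3 = 0.964301
Then eliminate the h^4 term (factor 2^4 = 16):
  (16·0.964301 − 0.966617)/15 = 0.964147

0.9641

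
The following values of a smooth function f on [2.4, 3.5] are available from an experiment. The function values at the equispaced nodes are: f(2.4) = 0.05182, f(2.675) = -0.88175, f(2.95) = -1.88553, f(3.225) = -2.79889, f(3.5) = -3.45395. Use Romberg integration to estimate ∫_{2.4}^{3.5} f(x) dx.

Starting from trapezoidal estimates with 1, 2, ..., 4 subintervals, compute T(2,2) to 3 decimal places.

T(0,0) (trapezoid, 1 panel, h=1.1000): -1.87117
T(1,0) (trapezoid, 2 panels, h=0.5500): -1.97263
T(2,0) (trapezoid, 4 panels, h=0.2750): -1.99849
T(1,1) = -1.97263 + (-1.97263 − (-1.87117))/3 = -2.00645
T(2,1) = -1.99849 + (-1.99849 − (-1.97263))/3 = -2.00711
T(2,2) = -2.00711 + (-2.00711 − (-2.00645))/15 = -2.00715

-2.007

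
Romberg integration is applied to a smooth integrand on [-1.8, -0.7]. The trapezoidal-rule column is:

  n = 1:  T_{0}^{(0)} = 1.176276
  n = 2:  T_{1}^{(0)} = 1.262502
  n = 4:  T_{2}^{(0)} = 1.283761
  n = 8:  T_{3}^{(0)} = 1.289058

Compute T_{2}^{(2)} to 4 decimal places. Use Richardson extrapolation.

T_{1}^{(1)} = (4·1.262502 − 1.176276) / 3 = 1.291244
T_{2}^{(1)} = 1.283761 + (1.283761 − 1.262502)/3 = 1.290847
T_{2}^{(2)} = 1.290847 + (1.290847 − 1.291244)/15 = 1.290821

1.2908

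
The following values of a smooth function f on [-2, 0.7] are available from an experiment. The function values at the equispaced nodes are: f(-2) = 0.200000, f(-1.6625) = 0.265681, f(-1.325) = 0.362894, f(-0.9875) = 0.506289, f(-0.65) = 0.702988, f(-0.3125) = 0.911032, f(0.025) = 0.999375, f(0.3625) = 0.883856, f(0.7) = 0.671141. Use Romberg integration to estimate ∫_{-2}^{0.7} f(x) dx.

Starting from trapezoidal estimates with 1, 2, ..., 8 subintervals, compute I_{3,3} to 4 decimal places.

1.7160

I_{0,0} (trapezoid, 1 panel, h=2.7000): 1.176040
I_{1,0} (trapezoid, 2 panels, h=1.3500): 1.537054
I_{2,0} (trapezoid, 4 panels, h=0.6750): 1.688059
I_{3,0} (trapezoid, 8 panels, h=0.3375): 1.710344
I_{1,1} = 1.537054 + (1.537054 − 1.176040)/3 = 1.657392
I_{2,1} = 1.688059 + (1.688059 − 1.537054)/3 = 1.738394
I_{3,1} = 1.710344 + (1.710344 − 1.688059)/3 = 1.717772
I_{2,2} = 1.738394 + (1.738394 − 1.657392)/15 = 1.743794
I_{3,2} = 1.717772 + (1.717772 − 1.738394)/15 = 1.716397
I_{3,3} = 1.716397 + (1.716397 − 1.743794)/63 = 1.715962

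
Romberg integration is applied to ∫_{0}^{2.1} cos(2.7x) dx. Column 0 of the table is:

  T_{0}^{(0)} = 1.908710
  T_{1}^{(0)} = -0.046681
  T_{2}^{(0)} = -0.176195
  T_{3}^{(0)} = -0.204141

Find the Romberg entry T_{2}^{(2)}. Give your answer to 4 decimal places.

-0.1874

T_{1}^{(1)} = -0.046681 + (-0.046681 − 1.908710)/3 = -0.698478
T_{2}^{(1)} = (4·(-0.176195) − (-0.046681)) / 3 = -0.219366
T_{2}^{(2)} = -0.219366 + (-0.219366 − (-0.698478))/15 = -0.187425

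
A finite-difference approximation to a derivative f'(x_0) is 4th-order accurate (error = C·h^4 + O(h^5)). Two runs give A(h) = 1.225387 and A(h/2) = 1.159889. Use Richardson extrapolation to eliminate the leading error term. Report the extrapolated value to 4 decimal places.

1.1555

The leading error scales as h^4; refining by a factor of 2 reduces it by 2^4 = 16.
Extrapolated value = (16·A(h/2) − A(h)) / (16 − 1)
= (16·1.159889 − 1.225387) / 15
= 17.332837 / 15 = 1.155522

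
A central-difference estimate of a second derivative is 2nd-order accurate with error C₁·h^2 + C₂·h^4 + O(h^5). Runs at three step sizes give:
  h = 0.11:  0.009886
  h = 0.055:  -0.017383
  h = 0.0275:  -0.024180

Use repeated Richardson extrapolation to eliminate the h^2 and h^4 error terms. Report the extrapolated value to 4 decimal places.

-0.0264

First eliminate the h^2 term (factor 2^2 = 4):
  B₁ = (4·(-0.017383) − 0.009886)/3 = -0.026473
  B₂ = (4·(-0.024180) − (-0.017383))/3 = -0.026446
Then eliminate the h^4 term (factor 2^4 = 16):
  (16·(-0.026446) − (-0.026473))/15 = -0.026444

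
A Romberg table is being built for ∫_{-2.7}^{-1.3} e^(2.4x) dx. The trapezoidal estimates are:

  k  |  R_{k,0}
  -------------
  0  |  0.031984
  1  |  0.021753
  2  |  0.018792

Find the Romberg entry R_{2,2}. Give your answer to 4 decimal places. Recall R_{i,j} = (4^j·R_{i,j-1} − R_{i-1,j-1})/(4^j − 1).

0.0178

R_{1,1} = 0.021753 + (0.021753 − 0.031984)/3 = 0.018343
R_{2,1} = (4·0.018792 − 0.021753) / 3 = 0.017805
R_{2,2} = 0.017805 + (0.017805 − 0.018343)/15 = 0.017769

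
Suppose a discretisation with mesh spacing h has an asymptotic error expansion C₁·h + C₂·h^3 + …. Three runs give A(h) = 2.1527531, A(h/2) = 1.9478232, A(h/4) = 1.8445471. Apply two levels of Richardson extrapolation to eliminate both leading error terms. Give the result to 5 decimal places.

1.74104

First eliminate the h term (factor 2^1 = 2):
  B₁ = (2·1.9478232 − 2.1527531)/1 = 1.7428933
  B₂ = (2·1.8445471 − 1.9478232)/1 = 1.7412710
Then eliminate the h^3 term (factor 2^3 = 8):
  (8·1.7412710 − 1.7428933)/7 = 1.7410392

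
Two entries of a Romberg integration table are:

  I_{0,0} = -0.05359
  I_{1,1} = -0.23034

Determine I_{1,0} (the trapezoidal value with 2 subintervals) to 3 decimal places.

From I_{1,1} = (4·I_{1,0} − I_{0,0})/3, solve for I_{1,0}:
4·I_{1,0} = 3·(-0.23034) + (-0.05359) = -0.74461
I_{1,0} = -0.18615

-0.186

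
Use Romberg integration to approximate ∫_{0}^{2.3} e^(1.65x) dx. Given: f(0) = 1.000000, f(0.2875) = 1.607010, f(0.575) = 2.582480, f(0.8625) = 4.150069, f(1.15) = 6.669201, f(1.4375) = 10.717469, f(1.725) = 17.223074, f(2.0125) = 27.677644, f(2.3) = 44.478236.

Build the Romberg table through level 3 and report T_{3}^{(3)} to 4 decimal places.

26.3506

T_{0}^{(0)} (trapezoid, 1 panel, h=2.3000): 52.299971
T_{1}^{(0)} (trapezoid, 2 panels, h=1.1500): 33.819567
T_{2}^{(0)} (trapezoid, 4 panels, h=0.5750): 28.297977
T_{3}^{(0)} (trapezoid, 8 panels, h=0.2875): 26.842744
T_{1}^{(1)} = 33.819567 + (33.819567 − 52.299971)/3 = 27.659432
T_{2}^{(1)} = 28.297977 + (28.297977 − 33.819567)/3 = 26.457447
T_{3}^{(1)} = 26.842744 + (26.842744 − 28.297977)/3 = 26.357666
T_{2}^{(2)} = 26.457447 + (26.457447 − 27.659432)/15 = 26.377315
T_{3}^{(2)} = 26.357666 + (26.357666 − 26.457447)/15 = 26.351014
T_{3}^{(3)} = 26.351014 + (26.351014 − 26.377315)/63 = 26.350597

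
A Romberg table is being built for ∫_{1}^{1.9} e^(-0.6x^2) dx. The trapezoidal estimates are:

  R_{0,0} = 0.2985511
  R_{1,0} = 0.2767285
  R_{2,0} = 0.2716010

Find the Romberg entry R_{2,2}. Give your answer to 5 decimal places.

R_{1,1} = (4·0.2767285 − 0.2985511) / 3 = 0.2694543
R_{2,1} = (4·0.2716010 − 0.2767285) / 3 = 0.2698918
R_{2,2} = 0.2698918 + (0.2698918 − 0.2694543)/15 = 0.2699210

0.26992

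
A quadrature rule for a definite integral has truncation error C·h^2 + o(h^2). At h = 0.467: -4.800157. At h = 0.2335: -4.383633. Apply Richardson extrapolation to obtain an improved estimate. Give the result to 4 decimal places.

Extrapolated value = (4·A(h/2) − A(h)) / (4 − 1)
= (4·(-4.383633) − (-4.800157)) / 3
= -12.734375 / 3 = -4.244792

-4.2448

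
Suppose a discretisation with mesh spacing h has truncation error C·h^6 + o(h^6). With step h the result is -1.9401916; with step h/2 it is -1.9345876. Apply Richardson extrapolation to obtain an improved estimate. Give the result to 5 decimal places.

The leading error scales as h^6; refining by a factor of 2 reduces it by 2^6 = 64.
Extrapolated value = (64·A(h/2) − A(h)) / (64 − 1)
= (64·(-1.9345876) − (-1.9401916)) / 63
= -121.8734148 / 63 = -1.9344986

-1.93450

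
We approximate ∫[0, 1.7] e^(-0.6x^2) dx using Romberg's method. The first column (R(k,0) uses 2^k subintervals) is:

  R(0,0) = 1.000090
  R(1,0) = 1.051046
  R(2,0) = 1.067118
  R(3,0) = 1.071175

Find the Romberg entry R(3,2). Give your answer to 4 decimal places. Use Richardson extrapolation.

Richardson extrapolation on the trapezoidal column (denominator 4−1=3):
R(2,1) = 1.067118 + (1.067118 − 1.051046)/3 = 1.072475
R(3,1) = (4·1.071175 − 1.067118) / 3 = 1.072527
R(3,2) = 1.072527 + (1.072527 − 1.072475)/15 = 1.072530
(Column j=1 coincides with Simpson's rule on the same nodes.)

1.0725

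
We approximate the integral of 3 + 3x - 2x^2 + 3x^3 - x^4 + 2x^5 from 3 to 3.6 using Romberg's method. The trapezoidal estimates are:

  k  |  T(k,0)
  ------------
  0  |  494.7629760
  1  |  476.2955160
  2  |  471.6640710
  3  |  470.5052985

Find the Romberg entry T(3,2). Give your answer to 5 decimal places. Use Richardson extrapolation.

Richardson extrapolation on the trapezoidal column (denominator 4−1=3):
T(2,1) = 471.6640710 + (471.6640710 − 476.2955160)/3 = 470.1202560
T(3,1) = (4·470.5052985 − 471.6640710) / 3 = 470.1190410
T(3,2) = 470.1190410 + (470.1190410 − 470.1202560)/15 = 470.1189600

470.11896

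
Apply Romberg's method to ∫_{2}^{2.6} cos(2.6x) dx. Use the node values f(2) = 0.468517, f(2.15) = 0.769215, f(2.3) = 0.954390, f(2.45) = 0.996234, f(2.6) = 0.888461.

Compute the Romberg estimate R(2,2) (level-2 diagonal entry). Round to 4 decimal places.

0.5163

R(0,0) (trapezoid, 1 panel, h=0.6000): 0.407093
R(1,0) (trapezoid, 2 panels, h=0.3000): 0.489864
R(2,0) (trapezoid, 4 panels, h=0.1500): 0.509749
R(1,1) = 0.489864 + (0.489864 − 0.407093)/3 = 0.517454
R(2,1) = 0.509749 + (0.509749 − 0.489864)/3 = 0.516377
R(2,2) = 0.516377 + (0.516377 − 0.517454)/15 = 0.516305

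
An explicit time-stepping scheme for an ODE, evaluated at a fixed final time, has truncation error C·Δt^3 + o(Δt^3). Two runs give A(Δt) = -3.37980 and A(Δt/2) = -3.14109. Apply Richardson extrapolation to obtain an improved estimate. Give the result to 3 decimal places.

-3.107

The leading error scales as Δt^3; refining by a factor of 2 reduces it by 2^3 = 8.
Extrapolated value = (8·A(Δt/2) − A(Δt)) / (8 − 1)
= (8·(-3.14109) − (-3.37980)) / 7
= -21.74892 / 7 = -3.10699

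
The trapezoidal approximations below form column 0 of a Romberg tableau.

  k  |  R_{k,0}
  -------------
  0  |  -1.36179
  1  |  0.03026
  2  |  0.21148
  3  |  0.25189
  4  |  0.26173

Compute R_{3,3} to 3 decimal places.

0.265

Richardson extrapolation on the trapezoidal column (denominator 4−1=3):
R_{1,1} = (4·0.03026 − (-1.36179)) / 3 = 0.49428
R_{2,1} = 0.21148 + (0.21148 − 0.03026)/3 = 0.27189
R_{3,1} = 0.25189 + (0.25189 − 0.21148)/3 = 0.26536
R_{2,2} = 0.27189 + (0.27189 − 0.49428)/15 = 0.25706
R_{3,2} = 0.26536 + (0.26536 − 0.27189)/15 = 0.26492
R_{3,3} = 0.26492 + (0.26492 − 0.25706)/63 = 0.26504
(Column j=1 coincides with Simpson's rule on the same nodes.)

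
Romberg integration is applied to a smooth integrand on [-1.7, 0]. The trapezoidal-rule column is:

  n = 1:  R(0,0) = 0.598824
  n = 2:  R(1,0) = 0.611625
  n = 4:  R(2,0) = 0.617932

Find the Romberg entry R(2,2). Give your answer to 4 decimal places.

0.6203

Richardson extrapolation on the trapezoidal column (denominator 4−1=3):
R(1,1) = (4·0.611625 − 0.598824) / 3 = 0.615892
R(2,1) = 0.617932 + (0.617932 − 0.611625)/3 = 0.620034
R(2,2) = (16·0.620034 − 0.615892) / 15 = 0.620310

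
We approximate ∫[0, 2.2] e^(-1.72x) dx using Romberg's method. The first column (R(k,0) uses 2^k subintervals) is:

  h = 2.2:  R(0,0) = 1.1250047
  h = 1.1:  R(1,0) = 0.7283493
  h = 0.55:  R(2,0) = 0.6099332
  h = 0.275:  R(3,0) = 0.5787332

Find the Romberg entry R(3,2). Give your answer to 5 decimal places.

R(2,1) = (4·0.6099332 − 0.7283493) / 3 = 0.5704612
R(3,1) = (4·0.5787332 − 0.6099332) / 3 = 0.5683332
R(3,2) = 0.5683332 + (0.5683332 − 0.5704612)/15 = 0.5681913

0.56819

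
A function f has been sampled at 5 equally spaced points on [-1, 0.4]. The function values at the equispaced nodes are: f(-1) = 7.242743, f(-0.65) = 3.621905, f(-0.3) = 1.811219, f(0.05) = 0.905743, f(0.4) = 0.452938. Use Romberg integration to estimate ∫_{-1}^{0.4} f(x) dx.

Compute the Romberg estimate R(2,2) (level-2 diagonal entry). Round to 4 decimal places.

3.4298

R(0,0) (trapezoid, 1 panel, h=1.4000): 5.386977
R(1,0) (trapezoid, 2 panels, h=0.7000): 3.961342
R(2,0) (trapezoid, 4 panels, h=0.3500): 3.565348
R(1,1) = 3.961342 + (3.961342 − 5.386977)/3 = 3.486130
R(2,1) = 3.565348 + (3.565348 − 3.961342)/3 = 3.433350
R(2,2) = 3.433350 + (3.433350 − 3.486130)/15 = 3.429831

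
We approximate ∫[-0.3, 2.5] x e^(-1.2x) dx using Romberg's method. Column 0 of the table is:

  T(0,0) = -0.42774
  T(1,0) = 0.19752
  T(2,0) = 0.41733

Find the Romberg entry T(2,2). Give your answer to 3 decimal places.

Richardson extrapolation on the trapezoidal column (denominator 4−1=3):
T(1,1) = 0.19752 + (0.19752 − (-0.42774))/3 = 0.40594
T(2,1) = 0.41733 + (0.41733 − 0.19752)/3 = 0.49060
T(2,2) = (16·0.49060 − 0.40594) / 15 = 0.49624

0.496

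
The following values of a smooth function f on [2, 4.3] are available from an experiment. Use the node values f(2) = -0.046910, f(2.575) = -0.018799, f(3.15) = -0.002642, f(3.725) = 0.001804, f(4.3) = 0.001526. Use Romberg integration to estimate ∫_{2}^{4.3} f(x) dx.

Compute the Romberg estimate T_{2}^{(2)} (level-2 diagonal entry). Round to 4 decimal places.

T_{0}^{(0)} (trapezoid, 1 panel, h=2.3000): -0.052192
T_{1}^{(0)} (trapezoid, 2 panels, h=1.1500): -0.029134
T_{2}^{(0)} (trapezoid, 4 panels, h=0.5750): -0.024339
T_{1}^{(1)} = -0.029134 + (-0.029134 − (-0.052192))/3 = -0.021448
T_{2}^{(1)} = -0.024339 + (-0.024339 − (-0.029134))/3 = -0.022741
T_{2}^{(2)} = -0.022741 + (-0.022741 − (-0.021448))/15 = -0.022827

-0.0228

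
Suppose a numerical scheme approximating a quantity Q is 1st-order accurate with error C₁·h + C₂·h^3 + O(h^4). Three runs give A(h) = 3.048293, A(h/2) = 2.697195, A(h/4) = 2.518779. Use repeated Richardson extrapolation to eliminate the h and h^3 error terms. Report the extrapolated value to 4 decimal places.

First eliminate the h term (factor 2^1 = 2):
  B₁ = (2·2.697195 − 3.048293)/1 = 2.346097
  B₂ = (2·2.518779 − 2.697195)/1 = 2.340363
Then eliminate the h^3 term (factor 2^3 = 8):
  (8·2.340363 − 2.346097)/7 = 2.339544

2.3395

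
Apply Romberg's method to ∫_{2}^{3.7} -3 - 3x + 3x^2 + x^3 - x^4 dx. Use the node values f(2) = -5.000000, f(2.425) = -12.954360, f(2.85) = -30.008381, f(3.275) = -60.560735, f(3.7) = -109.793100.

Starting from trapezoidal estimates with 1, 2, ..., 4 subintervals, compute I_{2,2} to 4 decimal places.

-66.4159

I_{0,0} (trapezoid, 1 panel, h=1.7000): -97.574135
I_{1,0} (trapezoid, 2 panels, h=0.8500): -74.294191
I_{2,0} (trapezoid, 4 panels, h=0.4250): -68.391011
I_{1,1} = -74.294191 + (-74.294191 − (-97.574135))/3 = -66.534210
I_{2,1} = -68.391011 + (-68.391011 − (-74.294191))/3 = -66.423284
I_{2,2} = -66.423284 + (-66.423284 − (-66.534210))/15 = -66.415889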